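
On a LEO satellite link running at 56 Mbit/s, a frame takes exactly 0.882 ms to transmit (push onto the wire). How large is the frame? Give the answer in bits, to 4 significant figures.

49390 bits

L = R × t_tx = 56000000 b/s × 0.000882 s = 49392 bits.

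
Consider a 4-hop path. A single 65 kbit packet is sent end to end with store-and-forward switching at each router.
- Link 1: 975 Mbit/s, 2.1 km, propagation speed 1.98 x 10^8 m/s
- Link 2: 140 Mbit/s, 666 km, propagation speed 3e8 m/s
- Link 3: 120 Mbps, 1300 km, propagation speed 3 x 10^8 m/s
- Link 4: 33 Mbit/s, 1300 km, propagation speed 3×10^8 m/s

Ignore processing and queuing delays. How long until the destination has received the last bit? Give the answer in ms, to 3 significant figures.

L = 65000 bits.
Transmission delays (L/R per hop): 0.0666667, 0.464286, 0.541667, 1.9697 ms; sum = 3.04232 ms.
Propagation delays (d/s per hop): 0.0106061, 2.22, 4.33333, 4.33333 ms; sum = 10.8973 ms.
End-to-end = 13.9 ms.

13.9 ms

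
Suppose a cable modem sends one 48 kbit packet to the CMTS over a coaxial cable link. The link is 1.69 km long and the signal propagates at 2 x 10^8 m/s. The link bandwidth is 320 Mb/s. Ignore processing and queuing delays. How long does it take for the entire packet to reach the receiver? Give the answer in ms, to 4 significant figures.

0.1585 ms

L = 48000 bits.
Transmission delay = L/R = 48000 / 320000000 = 0.15 ms.
Propagation delay = d/s = 1690 m / 200000000 m/s = 0.00845 ms.
Total = 0.1585 ms.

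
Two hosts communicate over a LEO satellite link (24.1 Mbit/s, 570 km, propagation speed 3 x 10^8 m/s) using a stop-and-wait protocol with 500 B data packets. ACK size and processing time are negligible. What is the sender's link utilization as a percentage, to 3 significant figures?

4.18 %

t_tx = L/R = 4000/24100000 = 0.000165975 s.
t_prop = 570000/300000000 = 0.0019 s; RTT = 0.0038 s.
Cycle = t_tx + RTT = 0.00396598 s.
Utilization = t_tx / cycle = 0.000165975/0.00396598 = 4.18 %.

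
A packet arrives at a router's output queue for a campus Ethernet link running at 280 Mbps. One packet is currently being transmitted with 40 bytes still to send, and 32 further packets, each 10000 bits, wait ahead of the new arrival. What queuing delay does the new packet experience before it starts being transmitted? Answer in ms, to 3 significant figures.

1.14 ms

Each queued packet: L/R = 10000/280000000 = 0.0357143 ms.
32 queued → 1.14286 ms.
Plus remaining 320 bits of current packet: 0.00114286 ms.
Queuing delay = 1.14 ms.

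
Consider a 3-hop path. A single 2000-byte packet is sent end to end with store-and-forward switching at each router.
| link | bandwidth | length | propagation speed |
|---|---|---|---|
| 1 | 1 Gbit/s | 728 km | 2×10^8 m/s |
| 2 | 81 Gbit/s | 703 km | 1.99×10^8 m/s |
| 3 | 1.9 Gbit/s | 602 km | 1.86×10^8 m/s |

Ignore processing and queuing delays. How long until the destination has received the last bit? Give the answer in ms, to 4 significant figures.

10.43 ms

L = 2000 × 8 = 16000 bits.
Transmission delays (L/R per hop): 0.016, 0.000197531, 0.00842105 ms; sum = 0.0246186 ms.
Propagation delays (d/s per hop): 3.64, 3.53266, 3.23656 ms; sum = 10.4092 ms.
End-to-end = 10.43 ms.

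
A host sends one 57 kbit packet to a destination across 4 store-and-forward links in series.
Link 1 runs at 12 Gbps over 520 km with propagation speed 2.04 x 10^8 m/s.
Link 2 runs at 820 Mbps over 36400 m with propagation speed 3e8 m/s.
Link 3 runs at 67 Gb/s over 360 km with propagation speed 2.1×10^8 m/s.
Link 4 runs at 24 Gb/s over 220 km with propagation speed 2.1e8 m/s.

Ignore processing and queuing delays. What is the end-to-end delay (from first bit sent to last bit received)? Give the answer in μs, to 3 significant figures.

L = 57000 bits.
Transmission delays (L/R per hop): 4.75, 69.5122, 0.850746, 2.375 μs; sum = 77.4879 μs.
Propagation delays (d/s per hop): 2549.02, 121.333, 1714.29, 1047.62 μs; sum = 5432.26 μs.
End-to-end = 5510 μs.

5510 μs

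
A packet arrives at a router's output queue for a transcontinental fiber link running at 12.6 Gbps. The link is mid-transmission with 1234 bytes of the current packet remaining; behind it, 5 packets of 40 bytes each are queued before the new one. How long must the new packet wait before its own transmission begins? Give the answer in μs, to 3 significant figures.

0.910 μs

Each queued packet: L/R = 320/12600000000 = 0.0253968 μs.
5 queued → 0.126984 μs.
Plus remaining 9872 bits of current packet: 0.783492 μs.
Queuing delay = 0.910 μs.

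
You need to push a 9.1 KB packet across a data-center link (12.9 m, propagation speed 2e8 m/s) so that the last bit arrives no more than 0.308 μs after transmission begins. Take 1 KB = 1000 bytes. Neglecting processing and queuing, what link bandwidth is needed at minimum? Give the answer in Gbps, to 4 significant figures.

L = 72800 bits.
Propagation delay = 12.9 / 200000000 = 0.0645 μs.
Transmission budget = 0.308 − 0.0645 = 0.2435 μs.
R ≥ L / t_tx = 72800 bits / 2.435e-07 s = 299.0 Gbps.

299.0 Gbps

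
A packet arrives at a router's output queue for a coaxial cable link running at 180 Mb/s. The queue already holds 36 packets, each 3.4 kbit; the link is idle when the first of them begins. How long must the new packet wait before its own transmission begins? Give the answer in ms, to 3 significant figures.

Each queued packet: L/R = 3400/180000000 = 0.0188889 ms.
36 queued → 0.68 ms.
Queuing delay = 0.680 ms.

0.680 ms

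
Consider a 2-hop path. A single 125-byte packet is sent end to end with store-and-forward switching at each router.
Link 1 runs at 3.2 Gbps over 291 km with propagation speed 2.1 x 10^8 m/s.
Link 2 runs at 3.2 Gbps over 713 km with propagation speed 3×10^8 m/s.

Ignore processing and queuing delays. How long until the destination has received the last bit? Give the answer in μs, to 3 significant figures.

3760 μs

L = 125 × 8 = 1000 bits.
Transmission delay per hop = L/R = 1000/3200000000 = 0.3125 μs; 2 hops → 0.625 μs.
Propagation delays (d/s per hop): 1385.71, 2376.67 μs; sum = 3762.38 μs.
End-to-end = 3760 μs.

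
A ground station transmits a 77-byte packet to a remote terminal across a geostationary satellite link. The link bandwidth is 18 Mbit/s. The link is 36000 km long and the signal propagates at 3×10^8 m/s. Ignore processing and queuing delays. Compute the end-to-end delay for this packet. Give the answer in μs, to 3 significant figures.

120000 μs

L = 77 × 8 = 616 bits.
Transmission delay = L/R = 616 / 18000000 = 34.2222 μs.
Propagation delay = d/s = 36000000 m / 300000000 m/s = 120000 μs.
Total = 120000 μs.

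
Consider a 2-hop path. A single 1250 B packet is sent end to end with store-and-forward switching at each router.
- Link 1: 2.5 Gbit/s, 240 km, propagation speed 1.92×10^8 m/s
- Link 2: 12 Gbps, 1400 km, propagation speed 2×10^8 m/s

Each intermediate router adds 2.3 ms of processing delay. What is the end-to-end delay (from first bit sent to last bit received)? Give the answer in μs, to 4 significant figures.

L = 1250 × 8 = 10000 bits.
Transmission delays (L/R per hop): 4, 0.833333 μs; sum = 4.83333 μs.
Propagation delays (d/s per hop): 1250, 7000 μs; sum = 8250 μs.
Processing at 1 router(s): 1 × 2.3 ms = 2300 μs.
End-to-end = 10550 μs.

10550 μs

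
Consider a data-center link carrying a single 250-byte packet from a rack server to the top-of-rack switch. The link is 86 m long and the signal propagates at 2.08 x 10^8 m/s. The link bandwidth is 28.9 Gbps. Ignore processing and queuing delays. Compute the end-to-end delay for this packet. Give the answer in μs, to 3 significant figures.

L = 250 × 8 = 2000 bits.
Transmission delay = L/R = 2000 / 28900000000 = 0.0692042 μs.
Propagation delay = d/s = 86 m / 208000000 m/s = 0.413462 μs.
Total = 0.483 μs.

0.483 μs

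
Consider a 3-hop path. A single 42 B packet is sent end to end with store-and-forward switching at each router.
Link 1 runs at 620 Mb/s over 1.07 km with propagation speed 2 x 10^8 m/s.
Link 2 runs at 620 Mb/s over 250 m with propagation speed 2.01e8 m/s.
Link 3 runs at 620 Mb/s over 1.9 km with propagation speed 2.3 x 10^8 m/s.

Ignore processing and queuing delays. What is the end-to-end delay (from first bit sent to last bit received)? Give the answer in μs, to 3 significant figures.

16.5 μs

L = 42 × 8 = 336 bits.
Transmission delay per hop = L/R = 336/620000000 = 0.541935 μs; 3 hops → 1.62581 μs.
Propagation delays (d/s per hop): 5.35, 1.24378, 8.26087 μs; sum = 14.8547 μs.
End-to-end = 16.5 μs.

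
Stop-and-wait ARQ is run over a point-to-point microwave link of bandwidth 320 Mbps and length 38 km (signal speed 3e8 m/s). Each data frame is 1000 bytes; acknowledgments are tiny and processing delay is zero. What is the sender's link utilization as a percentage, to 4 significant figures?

8.982 %

t_tx = L/R = 8000/320000000 = 2.5e-05 s.
t_prop = 38000/300000000 = 0.000126667 s; RTT = 0.000253333 s.
Cycle = t_tx + RTT = 0.000278333 s.
Utilization = t_tx / cycle = 2.5e-05/0.000278333 = 8.982 %.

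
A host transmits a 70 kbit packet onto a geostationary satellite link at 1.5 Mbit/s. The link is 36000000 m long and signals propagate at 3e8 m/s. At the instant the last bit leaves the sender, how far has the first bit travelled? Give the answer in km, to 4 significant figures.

t_tx = L/R = 70000/1500000 = 0.0466667 s.
Distance = s × t_tx = 300000000 × 0.0466667 = 14000 km.

14000 km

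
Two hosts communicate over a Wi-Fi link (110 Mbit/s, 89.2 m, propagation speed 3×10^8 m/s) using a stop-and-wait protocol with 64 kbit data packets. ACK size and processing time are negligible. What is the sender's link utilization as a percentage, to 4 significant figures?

99.90 %

t_tx = L/R = 64000/110000000 = 0.000581818 s.
t_prop = 89.2/300000000 = 2.97333e-07 s; RTT = 5.94667e-07 s.
Cycle = t_tx + RTT = 0.000582413 s.
Utilization = t_tx / cycle = 0.000581818/0.000582413 = 99.90 %.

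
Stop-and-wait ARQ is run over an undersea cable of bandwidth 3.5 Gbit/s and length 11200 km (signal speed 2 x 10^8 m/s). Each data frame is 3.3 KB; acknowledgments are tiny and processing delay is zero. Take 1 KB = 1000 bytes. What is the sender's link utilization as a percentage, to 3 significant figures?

0.00673 %

t_tx = L/R = 26400/3500000000 = 7.54286e-06 s.
t_prop = 11200000/200000000 = 0.056 s; RTT = 0.112 s.
Cycle = t_tx + RTT = 0.112008 s.
Utilization = t_tx / cycle = 7.54286e-06/0.112008 = 0.00673 %.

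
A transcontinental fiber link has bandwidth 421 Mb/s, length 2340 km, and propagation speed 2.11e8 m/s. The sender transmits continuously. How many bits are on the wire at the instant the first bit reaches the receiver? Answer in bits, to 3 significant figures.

Propagation delay = 2340000 / 211000000 = 0.01109 s.
BDP = R × t_prop = 421000000 × 0.01109 = 4668910 bits.

4670000 bits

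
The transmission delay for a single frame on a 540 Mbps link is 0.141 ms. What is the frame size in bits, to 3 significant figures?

L = R × t_tx = 540000000 b/s × 0.000141 s = 76140 bits.

76100 bits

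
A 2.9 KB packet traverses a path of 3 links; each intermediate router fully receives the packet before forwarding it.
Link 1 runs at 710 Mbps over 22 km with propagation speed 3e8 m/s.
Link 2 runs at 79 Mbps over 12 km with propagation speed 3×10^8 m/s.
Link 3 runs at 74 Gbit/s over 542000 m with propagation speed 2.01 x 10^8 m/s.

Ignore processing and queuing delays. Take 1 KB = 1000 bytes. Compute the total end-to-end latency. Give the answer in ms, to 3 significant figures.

L = 23200 bits.
Transmission delays (L/R per hop): 0.0326761, 0.293671, 0.000313514 ms; sum = 0.32666 ms.
Propagation delays (d/s per hop): 0.0733333, 0.04, 2.69652 ms; sum = 2.80985 ms.
End-to-end = 3.14 ms.

3.14 ms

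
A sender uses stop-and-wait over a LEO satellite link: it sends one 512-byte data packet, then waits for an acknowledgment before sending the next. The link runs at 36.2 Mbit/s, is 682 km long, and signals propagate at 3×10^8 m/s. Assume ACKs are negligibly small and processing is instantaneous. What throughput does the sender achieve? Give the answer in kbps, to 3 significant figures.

t_tx = L/R = 4096/36200000 = 0.000113149 s.
t_prop = 682000/300000000 = 0.00227333 s; RTT = 0.00454667 s.
Cycle = t_tx + RTT = 0.00465982 s.
Throughput = L / cycle = 4096 / 0.00465982 = 879 kbps.

879 kbps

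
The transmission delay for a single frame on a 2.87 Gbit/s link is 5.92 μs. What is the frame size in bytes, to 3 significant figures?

2120 bytes

L = R × t_tx = 2870000000 b/s × 5.92e-06 s = 16990.4 bits.
In bytes: 16990.4 / 8 = 2120 bytes.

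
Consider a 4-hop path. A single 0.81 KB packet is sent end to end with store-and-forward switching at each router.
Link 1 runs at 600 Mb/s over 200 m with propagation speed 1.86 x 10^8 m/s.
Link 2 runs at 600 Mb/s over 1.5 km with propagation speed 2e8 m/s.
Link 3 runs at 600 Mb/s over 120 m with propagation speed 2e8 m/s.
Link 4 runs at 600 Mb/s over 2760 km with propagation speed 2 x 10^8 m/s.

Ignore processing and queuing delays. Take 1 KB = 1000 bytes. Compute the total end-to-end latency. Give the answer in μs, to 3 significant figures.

13900 μs

L = 6480 bits.
Transmission delay per hop = L/R = 6480/600000000 = 10.8 μs; 4 hops → 43.2 μs.
Propagation delays (d/s per hop): 1.07527, 7.5, 0.6, 13800 μs; sum = 13809.2 μs.
End-to-end = 13900 μs.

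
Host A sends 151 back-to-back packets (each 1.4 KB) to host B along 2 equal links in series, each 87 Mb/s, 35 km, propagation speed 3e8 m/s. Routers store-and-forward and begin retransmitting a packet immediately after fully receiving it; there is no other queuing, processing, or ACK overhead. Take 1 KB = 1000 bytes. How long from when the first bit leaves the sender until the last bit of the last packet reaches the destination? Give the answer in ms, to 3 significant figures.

Per-hop transmission t_tx = L/R = 11200/87000000 = 0.128736 ms.
Per-hop propagation t_prop = 35000/300000000 = 0.116667 ms.
Pipeline fill: first packet needs 2·t_tx to clear all hops; remaining 150 packets each add one t_tx.
Total = (2+151-1)·t_tx + 2·t_prop = 152·0.128736 + 2·0.116667 = 19.8 ms.

19.8 ms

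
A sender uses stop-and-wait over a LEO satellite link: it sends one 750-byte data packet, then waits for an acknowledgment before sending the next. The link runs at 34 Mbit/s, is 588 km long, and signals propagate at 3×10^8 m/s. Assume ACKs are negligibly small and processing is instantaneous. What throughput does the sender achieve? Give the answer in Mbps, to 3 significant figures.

t_tx = L/R = 6000/34000000 = 0.000176471 s.
t_prop = 588000/300000000 = 0.00196 s; RTT = 0.00392 s.
Cycle = t_tx + RTT = 0.00409647 s.
Throughput = L / cycle = 6000 / 0.00409647 = 1.46 Mbps.

1.46 Mbps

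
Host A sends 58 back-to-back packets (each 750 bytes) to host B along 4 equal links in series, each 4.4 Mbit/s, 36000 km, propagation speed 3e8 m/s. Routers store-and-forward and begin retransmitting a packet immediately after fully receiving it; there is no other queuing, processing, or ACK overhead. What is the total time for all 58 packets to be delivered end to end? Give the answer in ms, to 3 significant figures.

563 ms

Per-hop transmission t_tx = L/R = 6000/4400000 = 1.36364 ms.
Per-hop propagation t_prop = 36000000/300000000 = 120 ms.
Pipeline fill: first packet needs 4·t_tx to clear all hops; remaining 57 packets each add one t_tx.
Total = (4+58-1)·t_tx + 4·t_prop = 61·1.36364 + 4·120 = 563 ms.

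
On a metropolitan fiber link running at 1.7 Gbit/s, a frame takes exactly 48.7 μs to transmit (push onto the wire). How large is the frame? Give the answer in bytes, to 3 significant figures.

L = R × t_tx = 1700000000 b/s × 4.87e-05 s = 82790 bits.
In bytes: 82790 / 8 = 10300 bytes.

10300 bytes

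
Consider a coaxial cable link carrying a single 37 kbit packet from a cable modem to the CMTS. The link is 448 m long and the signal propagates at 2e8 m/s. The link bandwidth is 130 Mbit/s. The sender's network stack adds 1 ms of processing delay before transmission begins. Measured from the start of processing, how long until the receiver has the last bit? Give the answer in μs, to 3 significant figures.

1290 μs

L = 37000 bits.
Transmission delay = L/R = 37000 / 130000000 = 284.615 μs.
Propagation delay = d/s = 448 m / 200000000 m/s = 2.24 μs.
Plus processing delay 1 ms = 1000 μs.
Total = 1290 μs.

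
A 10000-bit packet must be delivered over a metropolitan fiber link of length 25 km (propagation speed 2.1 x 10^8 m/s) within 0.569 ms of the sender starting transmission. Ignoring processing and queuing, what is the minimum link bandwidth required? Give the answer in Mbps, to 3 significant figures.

22.2 Mbps

Propagation delay = 25000 / 210000000 = 0.119048 ms.
Transmission budget = 0.569 − 0.119048 = 0.449952 ms.
R ≥ L / t_tx = 10000 bits / 0.000449952 s = 22.2 Mbps.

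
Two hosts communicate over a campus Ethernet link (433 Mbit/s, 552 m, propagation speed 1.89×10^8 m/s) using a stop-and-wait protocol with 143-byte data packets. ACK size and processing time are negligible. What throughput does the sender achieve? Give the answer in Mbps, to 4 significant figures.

t_tx = L/R = 1144/433000000 = 2.64203e-06 s.
t_prop = 552/189000000 = 2.92063e-06 s; RTT = 5.84127e-06 s.
Cycle = t_tx + RTT = 8.4833e-06 s.
Throughput = L / cycle = 1144 / 8.4833e-06 = 134.9 Mbps.

134.9 Mbps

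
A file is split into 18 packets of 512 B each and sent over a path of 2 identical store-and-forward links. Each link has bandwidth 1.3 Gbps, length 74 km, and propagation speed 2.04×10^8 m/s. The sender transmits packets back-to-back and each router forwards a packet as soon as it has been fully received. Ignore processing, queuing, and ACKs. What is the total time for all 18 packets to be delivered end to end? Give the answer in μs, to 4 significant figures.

Per-hop transmission t_tx = L/R = 4096/1300000000 = 3.15077 μs.
Per-hop propagation t_prop = 74000/204000000 = 362.745 μs.
Pipeline fill: first packet needs 2·t_tx to clear all hops; remaining 17 packets each add one t_tx.
Total = (2+18-1)·t_tx + 2·t_prop = 19·3.15077 + 2·362.745 = 785.4 μs.

785.4 μs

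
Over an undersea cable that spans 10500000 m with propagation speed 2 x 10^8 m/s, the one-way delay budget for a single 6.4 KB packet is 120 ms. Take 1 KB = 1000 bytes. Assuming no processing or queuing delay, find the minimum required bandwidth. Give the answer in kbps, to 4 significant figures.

L = 51200 bits.
Propagation delay = 10500000 / 200000000 = 52.5 ms.
Transmission budget = 120 − 52.5 = 67.5 ms.
R ≥ L / t_tx = 51200 bits / 0.0675 s = 758.5 kbps.

758.5 kbps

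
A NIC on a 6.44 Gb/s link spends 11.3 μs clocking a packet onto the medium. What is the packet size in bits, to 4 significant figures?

72770 bits

L = R × t_tx = 6440000000 b/s × 1.13e-05 s = 72772 bits.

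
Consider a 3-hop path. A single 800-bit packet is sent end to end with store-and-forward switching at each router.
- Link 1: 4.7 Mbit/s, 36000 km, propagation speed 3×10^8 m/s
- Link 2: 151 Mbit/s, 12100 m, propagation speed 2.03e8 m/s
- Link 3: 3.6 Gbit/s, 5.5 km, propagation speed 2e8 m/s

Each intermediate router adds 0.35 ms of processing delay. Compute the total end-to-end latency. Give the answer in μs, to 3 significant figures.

Transmission delays (L/R per hop): 170.213, 5.29801, 0.222222 μs; sum = 175.733 μs.
Propagation delays (d/s per hop): 120000, 59.6059, 27.5 μs; sum = 120087 μs.
Processing at 2 router(s): 2 × 0.35 ms = 700 μs.
End-to-end = 121000 μs.

121000 μs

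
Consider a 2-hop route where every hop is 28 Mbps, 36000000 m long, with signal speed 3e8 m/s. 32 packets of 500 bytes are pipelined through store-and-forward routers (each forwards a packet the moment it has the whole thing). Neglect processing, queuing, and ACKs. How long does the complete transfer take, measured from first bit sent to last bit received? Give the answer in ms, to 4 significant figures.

244.7 ms

Per-hop transmission t_tx = L/R = 4000/28000000 = 0.142857 ms.
Per-hop propagation t_prop = 36000000/300000000 = 120 ms.
Pipeline fill: first packet needs 2·t_tx to clear all hops; remaining 31 packets each add one t_tx.
Total = (2+32-1)·t_tx + 2·t_prop = 33·0.142857 + 2·120 = 244.7 ms.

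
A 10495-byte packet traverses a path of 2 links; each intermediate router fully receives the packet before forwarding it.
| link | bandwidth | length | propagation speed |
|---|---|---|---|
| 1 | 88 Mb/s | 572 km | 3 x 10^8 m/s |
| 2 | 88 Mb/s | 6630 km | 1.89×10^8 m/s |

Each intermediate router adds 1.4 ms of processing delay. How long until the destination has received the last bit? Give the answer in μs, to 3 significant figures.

40300 μs

L = 10495 × 8 = 83960 bits.
Transmission delay per hop = L/R = 83960/88000000 = 954.091 μs; 2 hops → 1908.18 μs.
Propagation delays (d/s per hop): 1906.67, 35079.4 μs; sum = 36986 μs.
Processing at 1 router(s): 1 × 1.4 ms = 1400 μs.
End-to-end = 40300 μs.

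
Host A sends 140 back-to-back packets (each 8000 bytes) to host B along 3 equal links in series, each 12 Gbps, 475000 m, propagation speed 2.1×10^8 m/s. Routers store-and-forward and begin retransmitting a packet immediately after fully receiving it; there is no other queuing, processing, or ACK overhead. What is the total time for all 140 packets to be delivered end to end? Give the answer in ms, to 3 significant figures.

7.54 ms

Per-hop transmission t_tx = L/R = 64000/12000000000 = 0.00533333 ms.
Per-hop propagation t_prop = 475000/210000000 = 2.2619 ms.
Pipeline fill: first packet needs 3·t_tx to clear all hops; remaining 139 packets each add one t_tx.
Total = (3+140-1)·t_tx + 3·t_prop = 142·0.00533333 + 3·2.2619 = 7.54 ms.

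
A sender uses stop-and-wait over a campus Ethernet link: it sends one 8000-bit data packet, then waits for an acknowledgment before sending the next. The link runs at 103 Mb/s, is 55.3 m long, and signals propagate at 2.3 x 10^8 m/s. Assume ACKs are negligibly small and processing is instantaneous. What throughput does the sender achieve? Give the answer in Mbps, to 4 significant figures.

102.4 Mbps

t_tx = L/R = 8000/103000000 = 7.76699e-05 s.
t_prop = 55.3/2.3e+08 = 2.40435e-07 s; RTT = 4.8087e-07 s.
Cycle = t_tx + RTT = 7.81508e-05 s.
Throughput = L / cycle = 8000 / 7.81508e-05 = 102.4 Mbps.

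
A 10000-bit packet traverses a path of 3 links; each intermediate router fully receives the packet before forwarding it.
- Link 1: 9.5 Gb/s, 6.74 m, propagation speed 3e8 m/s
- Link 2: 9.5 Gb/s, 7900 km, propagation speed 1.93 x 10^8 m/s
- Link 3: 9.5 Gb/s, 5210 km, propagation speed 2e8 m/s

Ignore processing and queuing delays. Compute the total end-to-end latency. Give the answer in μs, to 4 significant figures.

66990 μs

Transmission delay per hop = L/R = 10000/9500000000 = 1.05263 μs; 3 hops → 3.15789 μs.
Propagation delays (d/s per hop): 0.0224667, 40932.6, 26050 μs; sum = 66982.7 μs.
End-to-end = 66990 μs.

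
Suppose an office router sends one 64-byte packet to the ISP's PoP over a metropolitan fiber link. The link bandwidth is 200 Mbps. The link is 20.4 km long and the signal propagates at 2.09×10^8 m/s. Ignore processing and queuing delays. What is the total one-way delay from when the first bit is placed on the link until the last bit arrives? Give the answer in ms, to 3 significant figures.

L = 64 × 8 = 512 bits.
Transmission delay = L/R = 512 / 200000000 = 0.00256 ms.
Propagation delay = d/s = 20400 m / 209000000 m/s = 0.0976077 ms.
Total = 0.100 ms.

0.100 ms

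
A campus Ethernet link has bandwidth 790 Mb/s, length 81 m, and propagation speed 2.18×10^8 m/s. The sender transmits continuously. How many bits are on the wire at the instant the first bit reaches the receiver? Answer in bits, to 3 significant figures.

Propagation delay = 81 / 2.18e+08 = 3.7156e-07 s.
BDP = R × t_prop = 790000000 × 3.7156e-07 = 293.532 bits.

294 bits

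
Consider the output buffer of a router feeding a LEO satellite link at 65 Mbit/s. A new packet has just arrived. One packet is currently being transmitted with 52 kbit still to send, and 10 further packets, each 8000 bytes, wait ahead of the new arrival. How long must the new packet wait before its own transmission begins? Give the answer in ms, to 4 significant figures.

10.65 ms

Each queued packet: L/R = 64000/65000000 = 0.984615 ms.
10 queued → 9.84615 ms.
Plus remaining 52000 bits of current packet: 0.8 ms.
Queuing delay = 10.65 ms.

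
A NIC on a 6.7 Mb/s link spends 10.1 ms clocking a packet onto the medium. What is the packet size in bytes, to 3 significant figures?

8460 bytes

L = R × t_tx = 6700000 b/s × 0.0101 s = 67670 bits.
In bytes: 67670 / 8 = 8460 bytes.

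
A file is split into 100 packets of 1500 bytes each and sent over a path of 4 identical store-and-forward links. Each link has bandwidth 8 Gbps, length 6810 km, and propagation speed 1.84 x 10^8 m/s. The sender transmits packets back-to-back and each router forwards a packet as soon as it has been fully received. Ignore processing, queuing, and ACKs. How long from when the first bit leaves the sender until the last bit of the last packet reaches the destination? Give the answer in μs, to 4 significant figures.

Per-hop transmission t_tx = L/R = 12000/8000000000 = 1.5 μs.
Per-hop propagation t_prop = 6810000/184000000 = 37010.9 μs.
Pipeline fill: first packet needs 4·t_tx to clear all hops; remaining 99 packets each add one t_tx.
Total = (4+100-1)·t_tx + 4·t_prop = 103·1.5 + 4·37010.9 = 148200 μs.

148200 μs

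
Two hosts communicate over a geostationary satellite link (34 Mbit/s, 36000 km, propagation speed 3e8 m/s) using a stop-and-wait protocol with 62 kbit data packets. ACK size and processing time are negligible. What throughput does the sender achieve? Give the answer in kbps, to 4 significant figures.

t_tx = L/R = 62000/34000000 = 0.00182353 s.
t_prop = 36000000/300000000 = 0.12 s; RTT = 0.24 s.
Cycle = t_tx + RTT = 0.241824 s.
Throughput = L / cycle = 62000 / 0.241824 = 256.4 kbps.

256.4 kbps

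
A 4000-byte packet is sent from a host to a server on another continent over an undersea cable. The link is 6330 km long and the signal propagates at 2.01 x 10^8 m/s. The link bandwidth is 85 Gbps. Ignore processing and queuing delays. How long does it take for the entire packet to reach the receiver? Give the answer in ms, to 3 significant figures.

L = 4000 × 8 = 32000 bits.
Transmission delay = L/R = 32000 / 85000000000 = 0.000376471 ms.
Propagation delay = d/s = 6330000 m / 2.01e+08 m/s = 31.4925 ms.
Total = 31.5 ms.

31.5 ms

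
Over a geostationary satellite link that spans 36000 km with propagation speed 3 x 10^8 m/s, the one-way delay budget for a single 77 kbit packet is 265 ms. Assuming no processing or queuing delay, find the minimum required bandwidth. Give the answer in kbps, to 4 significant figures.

Propagation delay = 36000000 / 300000000 = 120 ms.
Transmission budget = 265 − 120 = 145 ms.
R ≥ L / t_tx = 77000 bits / 0.145 s = 531.0 kbps.

531.0 kbps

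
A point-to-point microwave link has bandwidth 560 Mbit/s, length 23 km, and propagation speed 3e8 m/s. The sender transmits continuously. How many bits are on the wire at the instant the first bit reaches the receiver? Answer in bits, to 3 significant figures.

Propagation delay = 23000 / 300000000 = 7.66667e-05 s.
BDP = R × t_prop = 560000000 × 7.66667e-05 = 42933.3 bits.

42900 bits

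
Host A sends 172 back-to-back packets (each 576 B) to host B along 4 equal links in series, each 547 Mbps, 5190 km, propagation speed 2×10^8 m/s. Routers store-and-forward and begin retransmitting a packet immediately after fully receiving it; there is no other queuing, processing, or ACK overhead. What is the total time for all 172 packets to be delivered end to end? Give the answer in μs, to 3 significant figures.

Per-hop transmission t_tx = L/R = 4608/547000000 = 8.42413 μs.
Per-hop propagation t_prop = 5190000/200000000 = 25950 μs.
Pipeline fill: first packet needs 4·t_tx to clear all hops; remaining 171 packets each add one t_tx.
Total = (4+172-1)·t_tx + 4·t_prop = 175·8.42413 + 4·25950 = 105000 μs.

105000 μs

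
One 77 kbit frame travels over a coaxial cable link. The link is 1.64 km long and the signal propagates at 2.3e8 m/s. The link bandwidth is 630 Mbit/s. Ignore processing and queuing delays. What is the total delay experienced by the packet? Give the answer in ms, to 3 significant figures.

L = 77000 bits.
Transmission delay = L/R = 77000 / 630000000 = 0.122222 ms.
Propagation delay = d/s = 1640 m / 2.3e+08 m/s = 0.00713043 ms.
Total = 0.129 ms.

0.129 ms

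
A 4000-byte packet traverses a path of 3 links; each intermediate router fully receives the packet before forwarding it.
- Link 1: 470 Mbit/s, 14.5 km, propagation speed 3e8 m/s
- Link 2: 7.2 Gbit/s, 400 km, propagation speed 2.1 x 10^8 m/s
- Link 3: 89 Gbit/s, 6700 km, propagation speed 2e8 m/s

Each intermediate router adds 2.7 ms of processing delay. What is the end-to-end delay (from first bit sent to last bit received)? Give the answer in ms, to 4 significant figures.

L = 4000 × 8 = 32000 bits.
Transmission delays (L/R per hop): 0.0680851, 0.00444444, 0.000359551 ms; sum = 0.0728891 ms.
Propagation delays (d/s per hop): 0.0483333, 1.90476, 33.5 ms; sum = 35.4531 ms.
Processing at 2 router(s): 2 × 2.7 ms = 5.4 ms.
End-to-end = 40.93 ms.

40.93 ms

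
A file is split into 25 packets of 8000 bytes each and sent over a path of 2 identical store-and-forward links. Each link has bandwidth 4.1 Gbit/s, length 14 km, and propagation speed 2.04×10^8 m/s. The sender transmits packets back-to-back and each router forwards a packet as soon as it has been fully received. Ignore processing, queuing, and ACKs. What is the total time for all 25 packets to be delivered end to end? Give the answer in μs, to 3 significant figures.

Per-hop transmission t_tx = L/R = 64000/4.1e+09 = 15.6098 μs.
Per-hop propagation t_prop = 14000/204000000 = 68.6275 μs.
Pipeline fill: first packet needs 2·t_tx to clear all hops; remaining 24 packets each add one t_tx.
Total = (2+25-1)·t_tx + 2·t_prop = 26·15.6098 + 2·68.6275 = 543 μs.

543 μs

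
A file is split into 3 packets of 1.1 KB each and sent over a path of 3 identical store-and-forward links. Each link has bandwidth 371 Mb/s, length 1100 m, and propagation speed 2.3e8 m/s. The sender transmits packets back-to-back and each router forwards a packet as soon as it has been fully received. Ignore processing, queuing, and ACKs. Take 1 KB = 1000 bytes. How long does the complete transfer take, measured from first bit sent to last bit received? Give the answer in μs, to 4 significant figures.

132.9 μs

Per-hop transmission t_tx = L/R = 8800/371000000 = 23.7197 μs.
Per-hop propagation t_prop = 1100/2.3e+08 = 4.78261 μs.
Pipeline fill: first packet needs 3·t_tx to clear all hops; remaining 2 packets each add one t_tx.
Total = (3+3-1)·t_tx + 3·t_prop = 5·23.7197 + 3·4.78261 = 132.9 μs.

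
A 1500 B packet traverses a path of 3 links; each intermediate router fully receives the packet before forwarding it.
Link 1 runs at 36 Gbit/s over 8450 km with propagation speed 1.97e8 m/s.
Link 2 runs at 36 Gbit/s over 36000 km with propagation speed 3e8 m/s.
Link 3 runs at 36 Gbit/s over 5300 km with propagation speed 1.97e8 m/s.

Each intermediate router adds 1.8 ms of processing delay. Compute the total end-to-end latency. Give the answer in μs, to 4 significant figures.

193400 μs

L = 1500 × 8 = 12000 bits.
Transmission delay per hop = L/R = 12000/36000000000 = 0.333333 μs; 3 hops → 1 μs.
Propagation delays (d/s per hop): 42893.4, 120000, 26903.6 μs; sum = 189797 μs.
Processing at 2 router(s): 2 × 1.8 ms = 3600 μs.
End-to-end = 193400 μs.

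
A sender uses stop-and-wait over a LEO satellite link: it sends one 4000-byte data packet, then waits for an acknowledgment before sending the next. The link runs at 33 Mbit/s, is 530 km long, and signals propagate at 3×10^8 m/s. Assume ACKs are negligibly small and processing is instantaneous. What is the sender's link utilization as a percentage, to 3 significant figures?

21.5 %

t_tx = L/R = 32000/33000000 = 0.000969697 s.
t_prop = 530000/300000000 = 0.00176667 s; RTT = 0.00353333 s.
Cycle = t_tx + RTT = 0.00450303 s.
Utilization = t_tx / cycle = 0.000969697/0.00450303 = 21.5 %.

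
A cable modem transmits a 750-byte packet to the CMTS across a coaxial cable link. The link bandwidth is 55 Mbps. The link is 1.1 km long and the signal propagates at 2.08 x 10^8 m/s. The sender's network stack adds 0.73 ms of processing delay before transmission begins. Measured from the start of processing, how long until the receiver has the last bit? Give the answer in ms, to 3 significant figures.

L = 750 × 8 = 6000 bits.
Transmission delay = L/R = 6000 / 55000000 = 0.109091 ms.
Propagation delay = d/s = 1100 m / 208000000 m/s = 0.00528846 ms.
Plus processing delay 0.73 ms = 0.73 ms.
Total = 0.844 ms.

0.844 ms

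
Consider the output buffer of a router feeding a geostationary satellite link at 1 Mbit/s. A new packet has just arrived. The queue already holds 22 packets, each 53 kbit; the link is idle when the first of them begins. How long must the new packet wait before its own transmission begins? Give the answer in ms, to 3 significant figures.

Each queued packet: L/R = 53000/1000000 = 53 ms.
22 queued → 1166 ms.
Queuing delay = 1170 ms.

1170 ms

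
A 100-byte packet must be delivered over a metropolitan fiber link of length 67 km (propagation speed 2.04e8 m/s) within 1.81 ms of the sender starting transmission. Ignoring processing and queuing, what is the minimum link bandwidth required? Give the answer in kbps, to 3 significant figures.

L = 800 bits.
Propagation delay = 67000 / 204000000 = 0.328431 ms.
Transmission budget = 1.81 − 0.328431 = 1.48157 ms.
R ≥ L / t_tx = 800 bits / 0.00148157 s = 540 kbps.

540 kbps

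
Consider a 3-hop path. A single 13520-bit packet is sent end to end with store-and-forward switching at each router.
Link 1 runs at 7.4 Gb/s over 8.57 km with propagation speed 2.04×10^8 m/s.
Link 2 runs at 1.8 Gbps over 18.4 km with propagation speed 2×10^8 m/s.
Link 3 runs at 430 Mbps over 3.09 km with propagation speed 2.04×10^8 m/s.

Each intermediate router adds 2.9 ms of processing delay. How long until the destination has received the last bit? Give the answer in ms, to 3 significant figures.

5.99 ms

Transmission delays (L/R per hop): 0.00182703, 0.00751111, 0.0314419 ms; sum = 0.04078 ms.
Propagation delays (d/s per hop): 0.0420098, 0.092, 0.0151471 ms; sum = 0.149157 ms.
Processing at 2 router(s): 2 × 2.9 ms = 5.8 ms.
End-to-end = 5.99 ms.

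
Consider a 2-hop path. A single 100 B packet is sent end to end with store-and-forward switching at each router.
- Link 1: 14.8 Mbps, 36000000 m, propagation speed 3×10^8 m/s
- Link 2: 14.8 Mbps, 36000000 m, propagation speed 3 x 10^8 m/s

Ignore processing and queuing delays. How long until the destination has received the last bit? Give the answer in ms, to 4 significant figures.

240.1 ms

L = 100 × 8 = 800 bits.
Transmission delay per hop = L/R = 800/14800000 = 0.0540541 ms; 2 hops → 0.108108 ms.
Propagation delays (d/s per hop): 120, 120 ms; sum = 240 ms.
End-to-end = 240.1 ms.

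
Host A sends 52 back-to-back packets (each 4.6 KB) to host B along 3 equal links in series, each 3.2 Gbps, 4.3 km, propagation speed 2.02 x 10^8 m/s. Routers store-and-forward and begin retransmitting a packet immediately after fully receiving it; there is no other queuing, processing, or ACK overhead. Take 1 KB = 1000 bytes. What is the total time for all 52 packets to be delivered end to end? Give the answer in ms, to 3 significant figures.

0.685 ms

Per-hop transmission t_tx = L/R = 36800/3200000000 = 0.0115 ms.
Per-hop propagation t_prop = 4300/202000000 = 0.0212871 ms.
Pipeline fill: first packet needs 3·t_tx to clear all hops; remaining 51 packets each add one t_tx.
Total = (3+52-1)·t_tx + 3·t_prop = 54·0.0115 + 3·0.0212871 = 0.685 ms.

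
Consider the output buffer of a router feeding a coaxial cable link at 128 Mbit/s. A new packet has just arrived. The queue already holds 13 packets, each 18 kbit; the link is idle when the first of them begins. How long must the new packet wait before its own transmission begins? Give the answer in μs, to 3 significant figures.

Each queued packet: L/R = 18000/128000000 = 140.625 μs.
13 queued → 1828.13 μs.
Queuing delay = 1830 μs.

1830 μs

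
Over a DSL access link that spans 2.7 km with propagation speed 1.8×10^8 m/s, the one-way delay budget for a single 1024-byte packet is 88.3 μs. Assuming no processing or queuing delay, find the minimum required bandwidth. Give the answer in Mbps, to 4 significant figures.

L = 8192 bits.
Propagation delay = 2700 / 180000000 = 15 μs.
Transmission budget = 88.3 − 15 = 73.3 μs.
R ≥ L / t_tx = 8192 bits / 7.33e-05 s = 111.8 Mbps.

111.8 Mbps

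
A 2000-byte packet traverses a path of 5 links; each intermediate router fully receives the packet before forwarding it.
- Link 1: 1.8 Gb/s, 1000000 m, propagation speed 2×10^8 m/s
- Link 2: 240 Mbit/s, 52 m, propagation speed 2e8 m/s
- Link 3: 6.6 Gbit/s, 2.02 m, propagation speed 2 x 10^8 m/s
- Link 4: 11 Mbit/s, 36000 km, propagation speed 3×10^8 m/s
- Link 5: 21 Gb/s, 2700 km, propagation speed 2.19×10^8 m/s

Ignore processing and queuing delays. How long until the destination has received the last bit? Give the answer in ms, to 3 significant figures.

L = 2000 × 8 = 16000 bits.
Transmission delays (L/R per hop): 0.00888889, 0.0666667, 0.00242424, 1.45455, 0.000761905 ms; sum = 1.53329 ms.
Propagation delays (d/s per hop): 5, 0.00026, 1.01e-05, 120, 12.3288 ms; sum = 137.329 ms.
End-to-end = 139 ms.

139 ms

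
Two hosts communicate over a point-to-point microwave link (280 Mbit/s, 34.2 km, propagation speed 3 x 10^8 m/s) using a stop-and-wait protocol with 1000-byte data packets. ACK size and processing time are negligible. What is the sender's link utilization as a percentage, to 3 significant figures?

11.1 %

t_tx = L/R = 8000/280000000 = 2.85714e-05 s.
t_prop = 34200/300000000 = 0.000114 s; RTT = 0.000228 s.
Cycle = t_tx + RTT = 0.000256571 s.
Utilization = t_tx / cycle = 2.85714e-05/0.000256571 = 11.1 %.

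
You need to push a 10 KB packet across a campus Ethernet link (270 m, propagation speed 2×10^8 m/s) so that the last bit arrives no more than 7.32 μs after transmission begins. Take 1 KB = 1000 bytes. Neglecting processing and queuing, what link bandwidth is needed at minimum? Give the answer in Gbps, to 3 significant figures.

13.4 Gbps

L = 80000 bits.
Propagation delay = 270 / 200000000 = 1.35 μs.
Transmission budget = 7.32 − 1.35 = 5.97 μs.
R ≥ L / t_tx = 80000 bits / 5.97e-06 s = 13.4 Gbps.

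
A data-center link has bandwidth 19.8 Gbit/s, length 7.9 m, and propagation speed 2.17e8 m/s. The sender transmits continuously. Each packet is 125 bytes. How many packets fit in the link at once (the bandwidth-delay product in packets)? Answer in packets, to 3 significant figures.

Propagation delay = 7.9 / 217000000 = 3.64055e-08 s.
BDP = R × t_prop = 19800000000 × 3.64055e-08 = 720.829 bits.
In packets of 1000 bits: 0.721 packets.

0.721 packets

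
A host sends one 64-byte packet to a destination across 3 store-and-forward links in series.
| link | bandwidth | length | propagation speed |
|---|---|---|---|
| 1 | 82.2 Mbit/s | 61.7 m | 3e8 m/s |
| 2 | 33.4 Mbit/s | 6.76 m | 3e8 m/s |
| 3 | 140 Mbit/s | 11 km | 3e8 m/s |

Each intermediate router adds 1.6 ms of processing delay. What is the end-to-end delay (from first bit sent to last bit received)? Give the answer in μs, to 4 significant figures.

L = 64 × 8 = 512 bits.
Transmission delays (L/R per hop): 6.22871, 15.3293, 3.65714 μs; sum = 25.2152 μs.
Propagation delays (d/s per hop): 0.205667, 0.0225333, 36.6667 μs; sum = 36.8949 μs.
Processing at 2 router(s): 2 × 1.6 ms = 3200 μs.
End-to-end = 3262 μs.

3262 μs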